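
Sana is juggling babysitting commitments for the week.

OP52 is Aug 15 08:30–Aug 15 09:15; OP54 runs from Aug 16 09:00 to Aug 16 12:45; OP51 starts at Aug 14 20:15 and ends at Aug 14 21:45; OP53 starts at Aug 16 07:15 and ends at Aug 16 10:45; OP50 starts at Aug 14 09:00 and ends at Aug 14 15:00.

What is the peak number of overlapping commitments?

2

Sweep the timeline, counting +1 at each start and −1 at each end (ends before starts at a tie):
Aug 14 09:00 start OP50 → 1
Aug 14 15:00 end OP50 → 0
Aug 14 20:15 start OP51 → 1
Aug 14 21:45 end OP51 → 0
Aug 15 08:30 start OP52 → 1
Aug 15 09:15 end OP52 → 0
Aug 16 07:15 start OP53 → 1
Aug 16 09:00 start OP54 → 2
Aug 16 10:45 end OP53 → 1
Aug 16 12:45 end OP54 → 0
Peak is 2, at Aug 16 09:00 (OP53, OP54).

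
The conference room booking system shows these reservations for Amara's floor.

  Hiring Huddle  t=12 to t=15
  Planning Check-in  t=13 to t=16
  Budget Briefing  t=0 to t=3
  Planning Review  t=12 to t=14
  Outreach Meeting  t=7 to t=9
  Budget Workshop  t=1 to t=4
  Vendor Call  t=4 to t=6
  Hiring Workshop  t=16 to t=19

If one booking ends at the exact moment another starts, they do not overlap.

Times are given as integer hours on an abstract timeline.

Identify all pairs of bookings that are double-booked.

Budget Briefing & Budget Workshop, Hiring Huddle & Planning Check-in, Hiring Huddle & Planning Review, Planning Check-in & Planning Review

Sorted by start: Budget Briefing, Budget Workshop, Vendor Call, Outreach Meeting, Planning Review, Hiring Huddle, Planning Check-in, Hiring Workshop.
Budget Workshop starts before Budget Briefing ends → Budget Briefing and Budget Workshop overlap.
Vendor Call starts after Budget Briefing ends, so nothing later overlaps Budget Briefing either.
Vendor Call starts exactly when Budget Workshop ends (back-to-back, no overlap), so nothing later overlaps Budget Workshop either.
Outreach Meeting starts after Vendor Call ends, so nothing later overlaps Vendor Call either.
Planning Review starts after Outreach Meeting ends, so nothing later overlaps Outreach Meeting either.
Hiring Huddle starts before Planning Review ends → Planning Review and Hiring Huddle overlap.
Planning Check-in starts before Planning Review ends → Planning Review and Planning Check-in overlap.
Hiring Workshop starts after Planning Review ends.
Planning Check-in starts before Hiring Huddle ends → Hiring Huddle and Planning Check-in overlap.
Hiring Workshop starts after Hiring Huddle ends.
Hiring Workshop starts exactly when Planning Check-in ends (back-to-back, no overlap).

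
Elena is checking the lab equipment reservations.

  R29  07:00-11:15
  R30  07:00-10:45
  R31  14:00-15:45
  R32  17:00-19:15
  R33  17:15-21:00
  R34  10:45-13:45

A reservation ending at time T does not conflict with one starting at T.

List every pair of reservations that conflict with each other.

Check each pair: they overlap iff neither finishes before the other starts.
Sorted by start: R29, R30, R34, R31, R32, R33.
R30 starts before R29 ends → R29 and R30 overlap.
R34 starts before R29 ends → R29 and R34 overlap.
R31 starts after R29 ends, so nothing later overlaps R29 either.
R34 starts exactly when R30 ends (back-to-back, no overlap), so nothing later overlaps R30 either.
R31 starts after R34 ends, so nothing later overlaps R34 either.
R32 starts after R31 ends, so nothing later overlaps R31 either.
R33 starts before R32 ends → R32 and R33 overlap.

R29 & R30, R29 & R34, R32 & R33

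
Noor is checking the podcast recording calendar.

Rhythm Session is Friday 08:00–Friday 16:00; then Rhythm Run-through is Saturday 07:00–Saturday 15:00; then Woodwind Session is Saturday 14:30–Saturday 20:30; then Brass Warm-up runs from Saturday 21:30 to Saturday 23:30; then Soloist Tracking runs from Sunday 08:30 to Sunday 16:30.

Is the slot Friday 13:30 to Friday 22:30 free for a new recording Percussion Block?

No — it overlaps Rhythm Session

Rhythm Session: starts Friday 08:00 before Percussion Block ends Friday 22:30, and ends Friday 16:00 after Percussion Block starts Friday 13:30 → overlap.
Rhythm Run-through: starts Saturday 07:00 at or after Percussion Block ends Friday 22:30 → clear.
Woodwind Session: starts Saturday 14:30 at or after Percussion Block ends Friday 22:30 → clear.
Brass Warm-up: starts Saturday 21:30 at or after Percussion Block ends Friday 22:30 → clear.
Soloist Tracking: starts Sunday 08:30 at or after Percussion Block ends Friday 22:30 → clear.
Percussion Block overlaps Rhythm Session.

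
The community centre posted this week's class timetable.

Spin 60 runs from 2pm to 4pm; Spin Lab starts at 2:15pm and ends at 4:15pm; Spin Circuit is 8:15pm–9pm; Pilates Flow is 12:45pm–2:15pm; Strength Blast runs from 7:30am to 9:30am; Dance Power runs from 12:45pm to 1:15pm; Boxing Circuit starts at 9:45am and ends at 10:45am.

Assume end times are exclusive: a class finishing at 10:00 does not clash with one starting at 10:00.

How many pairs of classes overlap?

3

Two intervals overlap when each starts before the other ends.
Sorted by start: Strength Blast, Boxing Circuit, Dance Power, Pilates Flow, Spin 60, Spin Lab, Spin Circuit.
Boxing Circuit starts after Strength Blast ends, so Strength Blast has no further overlaps.
Dance Power starts after Boxing Circuit ends, so Boxing Circuit has no further overlaps.
Pilates Flow starts before Dance Power ends → Dance Power and Pilates Flow overlap.
Spin 60 starts after Dance Power ends, so Dance Power has no further overlaps.
Spin 60 starts before Pilates Flow ends → Pilates Flow and Spin 60 overlap.
Spin Lab starts exactly when Pilates Flow ends (back-to-back, no overlap), so Pilates Flow has no further overlaps.
Spin Lab starts before Spin 60 ends → Spin 60 and Spin Lab overlap.
Spin Circuit starts after Spin 60 ends.
Spin Circuit starts after Spin Lab ends.
Overlapping pairs: Dance Power & Pilates Flow, Pilates Flow & Spin 60, Spin 60 & Spin Lab — 3 in total.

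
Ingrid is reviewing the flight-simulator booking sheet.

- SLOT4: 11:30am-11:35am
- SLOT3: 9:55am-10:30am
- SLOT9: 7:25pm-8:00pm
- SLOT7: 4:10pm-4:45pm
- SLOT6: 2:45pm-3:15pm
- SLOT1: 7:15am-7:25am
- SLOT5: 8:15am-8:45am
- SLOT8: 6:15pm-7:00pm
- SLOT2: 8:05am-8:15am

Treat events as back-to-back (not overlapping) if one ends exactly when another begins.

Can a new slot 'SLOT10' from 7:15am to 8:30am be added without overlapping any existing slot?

SLOT1: starts 7:15am before SLOT10 ends 8:30am, and ends 7:25am after SLOT10 starts 7:15am → overlap.
SLOT2: starts 8:05am before SLOT10 ends 8:30am, and ends 8:15am after SLOT10 starts 7:15am → overlap.
SLOT5: starts 8:15am before SLOT10 ends 8:30am, and ends 8:45am after SLOT10 starts 7:15am → overlap.
SLOT3: starts 9:55am at or after SLOT10 ends 8:30am → clear.
SLOT4: starts 11:30am at or after SLOT10 ends 8:30am → clear.
SLOT6: starts 2:45pm at or after SLOT10 ends 8:30am → clear.
SLOT7: starts 4:10pm at or after SLOT10 ends 8:30am → clear.
SLOT8: starts 6:15pm at or after SLOT10 ends 8:30am → clear.
SLOT9: starts 7:25pm at or after SLOT10 ends 8:30am → clear.
SLOT10 overlaps SLOT1, SLOT2, SLOT5.

No — it overlaps SLOT1, SLOT2, SLOT5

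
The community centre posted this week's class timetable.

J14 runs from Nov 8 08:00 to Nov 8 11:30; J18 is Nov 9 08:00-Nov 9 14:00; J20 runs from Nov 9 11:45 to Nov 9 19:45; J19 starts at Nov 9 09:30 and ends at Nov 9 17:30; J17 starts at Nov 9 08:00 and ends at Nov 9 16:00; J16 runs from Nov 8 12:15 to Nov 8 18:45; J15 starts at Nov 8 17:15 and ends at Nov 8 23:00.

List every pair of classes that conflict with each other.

J15 & J16, J17 & J18, J17 & J19, J17 & J20, J18 & J19, J18 & J20, J19 & J20

Two intervals overlap when each starts before the other ends.
Sorted by start: J14, J16, J15, J17, J18, J19, J20.
J16 starts after J14 ends, so J14 has no further overlaps.
J15 starts before J16 ends → J16 and J15 overlap.
J17 starts after J16 ends, so J16 has no further overlaps.
J17 starts after J15 ends, so J15 has no further overlaps.
J18 starts before J17 ends → J17 and J18 overlap.
J19 starts before J17 ends → J17 and J19 overlap.
J20 starts before J17 ends → J17 and J20 overlap.
J19 starts before J18 ends → J18 and J19 overlap.
J20 starts before J18 ends → J18 and J20 overlap.
J20 starts before J19 ends → J19 and J20 overlap.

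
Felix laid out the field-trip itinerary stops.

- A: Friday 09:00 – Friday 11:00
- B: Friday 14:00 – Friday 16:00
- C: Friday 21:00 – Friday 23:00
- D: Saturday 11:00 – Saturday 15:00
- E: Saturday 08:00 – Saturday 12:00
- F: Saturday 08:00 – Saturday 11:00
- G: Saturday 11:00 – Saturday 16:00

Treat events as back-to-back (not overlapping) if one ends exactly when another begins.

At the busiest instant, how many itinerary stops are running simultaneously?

3

Sort all start/end points and keep a running count:
Friday 09:00 start A → 1
Friday 11:00 end A → 0
Friday 14:00 start B → 1
Friday 16:00 end B → 0
Friday 21:00 start C → 1
Friday 23:00 end C → 0
Saturday 08:00 start E → 1
Saturday 08:00 start F → 2
Saturday 11:00 end F → 1
Saturday 11:00 start D → 2
Saturday 11:00 start G → 3
Saturday 12:00 end E → 2
Saturday 15:00 end D → 1
Saturday 16:00 end G → 0
Peak is 3, at Saturday 11:00 (D, E, G).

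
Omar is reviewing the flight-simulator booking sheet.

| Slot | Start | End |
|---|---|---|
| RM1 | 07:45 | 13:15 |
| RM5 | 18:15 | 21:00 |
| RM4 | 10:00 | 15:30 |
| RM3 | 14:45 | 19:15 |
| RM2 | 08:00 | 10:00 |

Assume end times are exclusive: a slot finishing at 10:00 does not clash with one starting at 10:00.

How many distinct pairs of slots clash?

4

Two intervals overlap when each starts before the other ends.
Sorted by start: RM1, RM2, RM4, RM3, RM5.
RM2 starts before RM1 ends → RM1 and RM2 overlap.
RM4 starts before RM1 ends → RM1 and RM4 overlap.
RM3 starts after RM1 ends — done with RM1.
RM4 starts exactly when RM2 ends (back-to-back, no overlap) — done with RM2.
RM3 starts before RM4 ends → RM4 and RM3 overlap.
RM5 starts after RM4 ends.
RM5 starts before RM3 ends → RM3 and RM5 overlap.
Overlapping pairs: RM1 & RM2, RM1 & RM4, RM3 & RM4, RM3 & RM5 — 4 in total.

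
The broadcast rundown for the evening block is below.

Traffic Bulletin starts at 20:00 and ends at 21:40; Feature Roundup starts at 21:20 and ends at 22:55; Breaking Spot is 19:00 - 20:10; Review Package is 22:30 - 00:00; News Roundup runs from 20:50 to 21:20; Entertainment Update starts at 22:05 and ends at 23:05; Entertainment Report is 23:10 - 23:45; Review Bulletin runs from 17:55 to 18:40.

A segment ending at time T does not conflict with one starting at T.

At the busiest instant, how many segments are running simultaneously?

3

Sort all start/end points and keep a running count:
17:55 start Review Bulletin → 1
18:40 end Review Bulletin → 0
19:00 start Breaking Spot → 1
20:00 start Traffic Bulletin → 2
20:10 end Breaking Spot → 1
20:50 start News Roundup → 2
21:20 end News Roundup → 1
21:20 start Feature Roundup → 2
21:40 end Traffic Bulletin → 1
22:05 start Entertainment Update → 2
22:30 start Review Package → 3
22:55 end Feature Roundup → 2
23:05 end Entertainment Update → 1
23:10 start Entertainment Report → 2
23:45 end Entertainment Report → 1
00:00 end Review Package → 0
Peak is 3, at 22:30 (Entertainment Update, Feature Roundup, Review Package).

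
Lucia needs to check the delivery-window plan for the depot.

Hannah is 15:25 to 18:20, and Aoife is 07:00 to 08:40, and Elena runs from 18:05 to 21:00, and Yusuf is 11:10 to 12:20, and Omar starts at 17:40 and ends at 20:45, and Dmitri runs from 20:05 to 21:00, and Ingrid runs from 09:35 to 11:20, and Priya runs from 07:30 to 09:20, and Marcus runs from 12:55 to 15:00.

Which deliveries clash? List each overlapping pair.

Aoife & Priya, Dmitri & Elena, Dmitri & Omar, Elena & Hannah, Elena & Omar, Hannah & Omar, Ingrid & Yusuf

Sorted by start: Aoife, Priya, Ingrid, Yusuf, Marcus, Hannah, Omar, Elena, Dmitri.
Priya starts before Aoife ends → Aoife and Priya overlap.
Ingrid starts after Aoife ends — done with Aoife.
Ingrid starts after Priya ends — done with Priya.
Yusuf starts before Ingrid ends → Ingrid and Yusuf overlap.
Marcus starts after Ingrid ends — done with Ingrid.
Marcus starts after Yusuf ends — done with Yusuf.
Hannah starts after Marcus ends — done with Marcus.
Omar starts before Hannah ends → Hannah and Omar overlap.
Elena starts before Hannah ends → Hannah and Elena overlap.
Dmitri starts after Hannah ends.
Elena starts before Omar ends → Omar and Elena overlap.
Dmitri starts before Omar ends → Omar and Dmitri overlap.
Dmitri starts before Elena ends → Elena and Dmitri overlap.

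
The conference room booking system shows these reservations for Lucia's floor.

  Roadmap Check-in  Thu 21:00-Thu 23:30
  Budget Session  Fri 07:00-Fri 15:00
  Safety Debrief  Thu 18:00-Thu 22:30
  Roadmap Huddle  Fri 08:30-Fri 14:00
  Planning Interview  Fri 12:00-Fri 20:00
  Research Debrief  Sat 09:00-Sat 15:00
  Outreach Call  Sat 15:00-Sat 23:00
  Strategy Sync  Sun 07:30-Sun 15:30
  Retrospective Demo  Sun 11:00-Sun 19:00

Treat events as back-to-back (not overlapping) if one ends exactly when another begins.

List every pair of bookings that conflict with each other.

Budget Session & Planning Interview, Budget Session & Roadmap Huddle, Planning Interview & Roadmap Huddle, Retrospective Demo & Strategy Sync, Roadmap Check-in & Safety Debrief

Sorted by start: Safety Debrief, Roadmap Check-in, Budget Session, Roadmap Huddle, Planning Interview, Research Debrief, Outreach Call, Strategy Sync, Retrospective Demo.
Roadmap Check-in starts before Safety Debrief ends → Safety Debrief and Roadmap Check-in overlap.
Budget Session starts after Safety Debrief ends, so nothing later overlaps Safety Debrief either.
Budget Session starts after Roadmap Check-in ends, so nothing later overlaps Roadmap Check-in either.
Roadmap Huddle starts before Budget Session ends → Budget Session and Roadmap Huddle overlap.
Planning Interview starts before Budget Session ends → Budget Session and Planning Interview overlap.
Research Debrief starts after Budget Session ends, so nothing later overlaps Budget Session either.
Planning Interview starts before Roadmap Huddle ends → Roadmap Huddle and Planning Interview overlap.
Research Debrief starts after Roadmap Huddle ends, so nothing later overlaps Roadmap Huddle either.
Research Debrief starts after Planning Interview ends, so nothing later overlaps Planning Interview either.
Outreach Call starts exactly when Research Debrief ends (back-to-back, no overlap), so nothing later overlaps Research Debrief either.
Strategy Sync starts after Outreach Call ends, so nothing later overlaps Outreach Call either.
Retrospective Demo starts before Strategy Sync ends → Strategy Sync and Retrospective Demo overlap.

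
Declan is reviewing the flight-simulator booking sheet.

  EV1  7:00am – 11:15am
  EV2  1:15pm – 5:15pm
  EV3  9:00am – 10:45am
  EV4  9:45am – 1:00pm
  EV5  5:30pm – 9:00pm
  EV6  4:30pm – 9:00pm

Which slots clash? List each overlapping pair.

Sorted by start: EV1, EV3, EV4, EV2, EV6, EV5.
EV3 starts before EV1 ends → EV1 and EV3 overlap.
EV4 starts before EV1 ends → EV1 and EV4 overlap.
EV2 starts after EV1 ends, so nothing later overlaps EV1 either.
EV4 starts before EV3 ends → EV3 and EV4 overlap.
EV2 starts after EV3 ends, so nothing later overlaps EV3 either.
EV2 starts after EV4 ends, so nothing later overlaps EV4 either.
EV6 starts before EV2 ends → EV2 and EV6 overlap.
EV5 starts after EV2 ends.
EV5 starts before EV6 ends → EV6 and EV5 overlap.

EV1 & EV3, EV1 & EV4, EV2 & EV6, EV3 & EV4, EV5 & EV6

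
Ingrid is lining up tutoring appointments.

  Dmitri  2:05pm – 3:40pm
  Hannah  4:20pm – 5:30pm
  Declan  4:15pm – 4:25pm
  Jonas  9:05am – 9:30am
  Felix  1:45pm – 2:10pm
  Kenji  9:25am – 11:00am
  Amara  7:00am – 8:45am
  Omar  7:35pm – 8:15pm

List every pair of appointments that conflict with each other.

Declan & Hannah, Dmitri & Felix, Jonas & Kenji

Sorted by start: Amara, Jonas, Kenji, Felix, Dmitri, Declan, Hannah, Omar.
Jonas starts after Amara ends, so nothing later overlaps Amara either.
Kenji starts before Jonas ends → Jonas and Kenji overlap.
Felix starts after Jonas ends, so nothing later overlaps Jonas either.
Felix starts after Kenji ends, so nothing later overlaps Kenji either.
Dmitri starts before Felix ends → Felix and Dmitri overlap.
Declan starts after Felix ends, so nothing later overlaps Felix either.
Declan starts after Dmitri ends, so nothing later overlaps Dmitri either.
Hannah starts before Declan ends → Declan and Hannah overlap.
Omar starts after Declan ends.
Omar starts after Hannah ends.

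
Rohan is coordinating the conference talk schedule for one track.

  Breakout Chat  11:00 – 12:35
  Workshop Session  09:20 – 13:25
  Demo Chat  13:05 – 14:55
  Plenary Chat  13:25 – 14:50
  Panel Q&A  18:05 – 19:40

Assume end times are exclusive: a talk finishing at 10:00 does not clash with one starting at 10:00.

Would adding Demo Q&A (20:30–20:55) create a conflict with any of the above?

No — it doesn't clash with anything

Workshop Session: ends 13:25 at or before Demo Q&A starts 20:30 → clear.
Breakout Chat: ends 12:35 at or before Demo Q&A starts 20:30 → clear.
Demo Chat: ends 14:55 at or before Demo Q&A starts 20:30 → clear.
Plenary Chat: ends 14:50 at or before Demo Q&A starts 20:30 → clear.
Panel Q&A: ends 19:40 at or before Demo Q&A starts 20:30 → clear.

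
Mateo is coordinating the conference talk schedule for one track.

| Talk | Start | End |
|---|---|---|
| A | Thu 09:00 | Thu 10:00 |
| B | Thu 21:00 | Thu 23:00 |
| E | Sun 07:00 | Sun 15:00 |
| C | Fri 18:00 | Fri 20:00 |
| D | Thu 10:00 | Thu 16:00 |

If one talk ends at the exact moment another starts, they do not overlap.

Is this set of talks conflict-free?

Yes

Two intervals overlap when each starts before the other ends.
Sorted by start: A, D, B, C, E.
D starts exactly when A ends (back-to-back, no overlap), so nothing later overlaps A either.
B starts after D ends, so nothing later overlaps D either.
C starts after B ends, so nothing later overlaps B either.
E starts after C ends.
Every pair is clear; the schedule has no overlaps.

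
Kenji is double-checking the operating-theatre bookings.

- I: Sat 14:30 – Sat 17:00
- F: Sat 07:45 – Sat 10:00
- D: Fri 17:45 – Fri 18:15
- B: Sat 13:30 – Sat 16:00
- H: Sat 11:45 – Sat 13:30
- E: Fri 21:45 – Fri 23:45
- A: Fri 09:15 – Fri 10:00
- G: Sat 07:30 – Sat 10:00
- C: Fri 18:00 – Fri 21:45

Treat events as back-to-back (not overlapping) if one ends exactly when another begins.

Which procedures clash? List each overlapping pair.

Sorted by start: A, D, C, E, G, F, H, B, I.
D starts after A ends, so A has no further overlaps.
C starts before D ends → D and C overlap.
E starts after D ends, so D has no further overlaps.
E starts exactly when C ends (back-to-back, no overlap), so C has no further overlaps.
G starts after E ends, so E has no further overlaps.
F starts before G ends → G and F overlap.
H starts after G ends, so G has no further overlaps.
H starts after F ends, so F has no further overlaps.
B starts exactly when H ends (back-to-back, no overlap), so H has no further overlaps.
I starts before B ends → B and I overlap.

B & I, C & D, F & G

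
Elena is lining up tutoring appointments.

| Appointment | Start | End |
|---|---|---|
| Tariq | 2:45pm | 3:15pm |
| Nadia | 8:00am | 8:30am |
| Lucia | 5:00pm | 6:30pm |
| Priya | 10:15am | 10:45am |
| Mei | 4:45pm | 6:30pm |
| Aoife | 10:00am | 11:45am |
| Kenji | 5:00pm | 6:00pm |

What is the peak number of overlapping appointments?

Walk through starts and ends in time order (an end at T is processed before a start at T):
8:00am start Nadia → 1
8:30am end Nadia → 0
10:00am start Aoife → 1
10:15am start Priya → 2
10:45am end Priya → 1
11:45am end Aoife → 0
2:45pm start Tariq → 1
3:15pm end Tariq → 0
4:45pm start Mei → 1
5:00pm start Kenji → 2
5:00pm start Lucia → 3
6:00pm end Kenji → 2
6:30pm end Lucia → 1
6:30pm end Mei → 0
Peak is 3, at 5:00pm (Kenji, Lucia, Mei).

3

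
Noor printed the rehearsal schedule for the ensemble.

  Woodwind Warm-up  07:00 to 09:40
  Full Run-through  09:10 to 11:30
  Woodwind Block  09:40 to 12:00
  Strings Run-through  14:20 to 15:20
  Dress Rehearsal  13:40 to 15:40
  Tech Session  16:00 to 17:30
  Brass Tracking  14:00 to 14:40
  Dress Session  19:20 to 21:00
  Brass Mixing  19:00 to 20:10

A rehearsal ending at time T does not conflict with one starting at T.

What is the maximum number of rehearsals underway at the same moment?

Sweep the timeline, counting +1 at each start and −1 at each end (ends before starts at a tie):
07:00 start Woodwind Warm-up → 1
09:10 start Full Run-through → 2
09:40 end Woodwind Warm-up → 1
09:40 start Woodwind Block → 2
11:30 end Full Run-through → 1
12:00 end Woodwind Block → 0
13:40 start Dress Rehearsal → 1
14:00 start Brass Tracking → 2
14:20 start Strings Run-through → 3
14:40 end Brass Tracking → 2
15:20 end Strings Run-through → 1
15:40 end Dress Rehearsal → 0
16:00 start Tech Session → 1
17:30 end Tech Session → 0
19:00 start Brass Mixing → 1
19:20 start Dress Session → 2
20:10 end Brass Mixing → 1
21:00 end Dress Session → 0
Peak is 3, at 14:20 (Brass Tracking, Dress Rehearsal, Strings Run-through).

3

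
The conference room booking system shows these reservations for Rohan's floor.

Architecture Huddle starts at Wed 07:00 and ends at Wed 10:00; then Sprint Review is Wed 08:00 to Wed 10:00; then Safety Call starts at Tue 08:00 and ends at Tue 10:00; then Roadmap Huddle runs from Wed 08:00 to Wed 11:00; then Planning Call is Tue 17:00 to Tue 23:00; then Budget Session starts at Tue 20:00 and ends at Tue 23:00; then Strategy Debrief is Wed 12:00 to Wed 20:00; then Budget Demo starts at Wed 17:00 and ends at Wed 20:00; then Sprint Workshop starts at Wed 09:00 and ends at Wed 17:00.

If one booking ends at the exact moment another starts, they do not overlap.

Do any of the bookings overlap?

Yes

Sorted by start: Safety Call, Planning Call, Budget Session, Architecture Huddle, Sprint Review, Roadmap Huddle, Sprint Workshop, Strategy Debrief, Budget Demo.
Planning Call starts after Safety Call ends, so Safety Call has no further overlaps.
Budget Session starts before Planning Call ends → Planning Call and Budget Session overlap.
That's a conflict, so the schedule is not conflict-free.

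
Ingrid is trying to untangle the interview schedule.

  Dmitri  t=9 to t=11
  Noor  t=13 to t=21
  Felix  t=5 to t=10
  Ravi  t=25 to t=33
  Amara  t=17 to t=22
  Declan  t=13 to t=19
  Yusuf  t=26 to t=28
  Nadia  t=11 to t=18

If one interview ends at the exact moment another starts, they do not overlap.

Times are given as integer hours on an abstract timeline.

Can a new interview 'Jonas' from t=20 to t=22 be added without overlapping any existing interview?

No — it overlaps Amara, Noor

Felix: ends t=10 at or before Jonas starts t=20 → clear.
Dmitri: ends t=11 at or before Jonas starts t=20 → clear.
Nadia: ends t=18 at or before Jonas starts t=20 → clear.
Noor: starts t=13 before Jonas ends t=22, and ends t=21 after Jonas starts t=20 → overlap.
Declan: ends t=19 at or before Jonas starts t=20 → clear.
Amara: starts t=17 before Jonas ends t=22, and ends t=22 after Jonas starts t=20 → overlap.
Ravi: starts t=25 at or after Jonas ends t=22 → clear.
Yusuf: starts t=26 at or after Jonas ends t=22 → clear.
Jonas overlaps Noor, Amara.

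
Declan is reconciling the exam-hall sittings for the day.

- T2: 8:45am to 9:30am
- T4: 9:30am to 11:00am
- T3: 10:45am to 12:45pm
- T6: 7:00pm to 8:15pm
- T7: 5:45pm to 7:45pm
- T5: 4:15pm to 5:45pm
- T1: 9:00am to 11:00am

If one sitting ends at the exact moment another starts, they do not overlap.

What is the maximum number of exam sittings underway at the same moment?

3

Sweep the timeline, counting +1 at each start and −1 at each end (ends before starts at a tie):
8:45am start T2 → 1
9:00am start T1 → 2
9:30am end T2 → 1
9:30am start T4 → 2
10:45am start T3 → 3
11:00am end T1 → 2
11:00am end T4 → 1
12:45pm end T3 → 0
4:15pm start T5 → 1
5:45pm end T5 → 0
5:45pm start T7 → 1
7:00pm start T6 → 2
7:45pm end T7 → 1
8:15pm end T6 → 0
Peak is 3, at 10:45am (T1, T3, T4).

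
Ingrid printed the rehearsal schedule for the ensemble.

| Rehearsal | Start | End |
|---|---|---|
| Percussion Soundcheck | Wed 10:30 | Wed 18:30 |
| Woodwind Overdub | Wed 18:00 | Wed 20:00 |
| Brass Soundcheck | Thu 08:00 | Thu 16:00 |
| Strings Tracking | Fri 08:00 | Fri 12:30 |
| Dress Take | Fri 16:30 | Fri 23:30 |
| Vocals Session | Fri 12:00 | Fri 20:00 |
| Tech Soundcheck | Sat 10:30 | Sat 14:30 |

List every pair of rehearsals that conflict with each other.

Dress Take & Vocals Session, Percussion Soundcheck & Woodwind Overdub, Strings Tracking & Vocals Session

Two intervals overlap when each starts before the other ends.
Sorted by start: Percussion Soundcheck, Woodwind Overdub, Brass Soundcheck, Strings Tracking, Vocals Session, Dress Take, Tech Soundcheck.
Woodwind Overdub starts before Percussion Soundcheck ends → Percussion Soundcheck and Woodwind Overdub overlap.
Brass Soundcheck starts after Percussion Soundcheck ends, so Percussion Soundcheck has no further overlaps.
Brass Soundcheck starts after Woodwind Overdub ends, so Woodwind Overdub has no further overlaps.
Strings Tracking starts after Brass Soundcheck ends, so Brass Soundcheck has no further overlaps.
Vocals Session starts before Strings Tracking ends → Strings Tracking and Vocals Session overlap.
Dress Take starts after Strings Tracking ends, so Strings Tracking has no further overlaps.
Dress Take starts before Vocals Session ends → Vocals Session and Dress Take overlap.
Tech Soundcheck starts after Vocals Session ends.
Tech Soundcheck starts after Dress Take ends.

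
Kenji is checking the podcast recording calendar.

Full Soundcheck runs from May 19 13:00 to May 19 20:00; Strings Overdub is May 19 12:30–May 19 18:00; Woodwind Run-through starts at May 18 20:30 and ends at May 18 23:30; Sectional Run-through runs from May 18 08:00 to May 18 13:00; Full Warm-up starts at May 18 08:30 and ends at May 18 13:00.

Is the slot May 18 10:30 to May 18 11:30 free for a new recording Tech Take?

No — it overlaps Full Warm-up, Sectional Run-through

Sectional Run-through: starts May 18 08:00 before Tech Take ends May 18 11:30, and ends May 18 13:00 after Tech Take starts May 18 10:30 → overlap.
Full Warm-up: starts May 18 08:30 before Tech Take ends May 18 11:30, and ends May 18 13:00 after Tech Take starts May 18 10:30 → overlap.
Woodwind Run-through: starts May 18 20:30 at or after Tech Take ends May 18 11:30 → clear.
Strings Overdub: starts May 19 12:30 at or after Tech Take ends May 18 11:30 → clear.
Full Soundcheck: starts May 19 13:00 at or after Tech Take ends May 18 11:30 → clear.
Tech Take overlaps Sectional Run-through, Full Warm-up.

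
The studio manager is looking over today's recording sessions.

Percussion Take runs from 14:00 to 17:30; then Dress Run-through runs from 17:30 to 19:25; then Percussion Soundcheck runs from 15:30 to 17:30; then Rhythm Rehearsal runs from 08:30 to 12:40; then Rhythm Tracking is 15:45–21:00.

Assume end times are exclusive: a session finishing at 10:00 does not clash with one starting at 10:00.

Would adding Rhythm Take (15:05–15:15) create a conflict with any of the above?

Yes — it overlaps Percussion Take

Rhythm Rehearsal: ends 12:40 at or before Rhythm Take starts 15:05 → clear.
Percussion Take: starts 14:00 before Rhythm Take ends 15:15, and ends 17:30 after Rhythm Take starts 15:05 → overlap.
Percussion Soundcheck: starts 15:30 at or after Rhythm Take ends 15:15 → clear.
Rhythm Tracking: starts 15:45 at or after Rhythm Take ends 15:15 → clear.
Dress Run-through: starts 17:30 at or after Rhythm Take ends 15:15 → clear.
Rhythm Take overlaps Percussion Take.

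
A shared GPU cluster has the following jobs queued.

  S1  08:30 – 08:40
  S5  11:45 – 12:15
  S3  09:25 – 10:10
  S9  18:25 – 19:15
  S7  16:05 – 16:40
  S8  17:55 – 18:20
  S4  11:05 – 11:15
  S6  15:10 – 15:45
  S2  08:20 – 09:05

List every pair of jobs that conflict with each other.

S1 & S2

Sorted by start: S2, S1, S3, S4, S5, S6, S7, S8, S9.
S1 starts before S2 ends → S2 and S1 overlap.
S3 starts after S2 ends; S2 is clear from here.
S3 starts after S1 ends; S1 is clear from here.
S4 starts after S3 ends; S3 is clear from here.
S5 starts after S4 ends; S4 is clear from here.
S6 starts after S5 ends; S5 is clear from here.
S7 starts after S6 ends; S6 is clear from here.
S8 starts after S7 ends; S7 is clear from here.
S9 starts after S8 ends.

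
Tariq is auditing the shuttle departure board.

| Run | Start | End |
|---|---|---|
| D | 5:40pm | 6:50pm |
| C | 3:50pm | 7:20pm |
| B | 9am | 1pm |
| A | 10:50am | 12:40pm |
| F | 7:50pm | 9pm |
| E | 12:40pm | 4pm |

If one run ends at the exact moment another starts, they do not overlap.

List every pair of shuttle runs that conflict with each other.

Sorted by start: B, A, E, C, D, F.
A starts before B ends → B and A overlap.
E starts before B ends → B and E overlap.
C starts after B ends, so nothing later overlaps B either.
E starts exactly when A ends (back-to-back, no overlap), so nothing later overlaps A either.
C starts before E ends → E and C overlap.
D starts after E ends, so nothing later overlaps E either.
D starts before C ends → C and D overlap.
F starts after C ends.
F starts after D ends.

A & B, B & E, C & D, C & E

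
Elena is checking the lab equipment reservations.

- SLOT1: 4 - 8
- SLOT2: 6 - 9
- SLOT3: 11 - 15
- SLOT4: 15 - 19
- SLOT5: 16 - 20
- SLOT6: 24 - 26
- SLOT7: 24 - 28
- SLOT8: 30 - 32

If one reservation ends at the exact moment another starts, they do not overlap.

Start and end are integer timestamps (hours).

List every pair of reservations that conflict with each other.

SLOT1 & SLOT2, SLOT4 & SLOT5, SLOT6 & SLOT7

Sorted by start: SLOT1, SLOT2, SLOT3, SLOT4, SLOT5, SLOT6, SLOT7, SLOT8.
SLOT2 starts before SLOT1 ends → SLOT1 and SLOT2 overlap.
SLOT3 starts after SLOT1 ends, so nothing later overlaps SLOT1 either.
SLOT3 starts after SLOT2 ends, so nothing later overlaps SLOT2 either.
SLOT4 starts exactly when SLOT3 ends (back-to-back, no overlap), so nothing later overlaps SLOT3 either.
SLOT5 starts before SLOT4 ends → SLOT4 and SLOT5 overlap.
SLOT6 starts after SLOT4 ends, so nothing later overlaps SLOT4 either.
SLOT6 starts after SLOT5 ends, so nothing later overlaps SLOT5 either.
SLOT7 starts before SLOT6 ends → SLOT6 and SLOT7 overlap.
SLOT8 starts after SLOT6 ends.
SLOT8 starts after SLOT7 ends.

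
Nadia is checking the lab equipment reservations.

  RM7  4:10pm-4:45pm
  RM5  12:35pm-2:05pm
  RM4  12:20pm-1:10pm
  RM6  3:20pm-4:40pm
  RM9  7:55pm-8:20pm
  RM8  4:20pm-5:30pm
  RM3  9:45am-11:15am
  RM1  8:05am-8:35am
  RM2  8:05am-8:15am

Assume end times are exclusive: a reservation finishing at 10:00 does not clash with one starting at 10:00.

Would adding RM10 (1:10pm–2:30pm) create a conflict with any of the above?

Yes — it overlaps RM5

RM1: ends 8:35am at or before RM10 starts 1:10pm → clear.
RM2: ends 8:15am at or before RM10 starts 1:10pm → clear.
RM3: ends 11:15am at or before RM10 starts 1:10pm → clear.
RM4: ends 1:10pm at or before RM10 starts 1:10pm → clear.
RM5: starts 12:35pm before RM10 ends 2:30pm, and ends 2:05pm after RM10 starts 1:10pm → overlap.
RM6: starts 3:20pm at or after RM10 ends 2:30pm → clear.
RM7: starts 4:10pm at or after RM10 ends 2:30pm → clear.
RM8: starts 4:20pm at or after RM10 ends 2:30pm → clear.
RM9: starts 7:55pm at or after RM10 ends 2:30pm → clear.
RM10 overlaps RM5.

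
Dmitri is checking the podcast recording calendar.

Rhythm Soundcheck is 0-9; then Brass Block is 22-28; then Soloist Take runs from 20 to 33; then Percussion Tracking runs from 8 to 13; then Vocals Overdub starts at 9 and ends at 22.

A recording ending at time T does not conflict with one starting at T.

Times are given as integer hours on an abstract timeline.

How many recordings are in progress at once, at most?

2

Walk through starts and ends in time order (an end at T is processed before a start at T):
0 start Rhythm Soundcheck → 1
8 start Percussion Tracking → 2
9 end Rhythm Soundcheck → 1
9 start Vocals Overdub → 2
13 end Percussion Tracking → 1
20 start Soloist Take → 2
22 end Vocals Overdub → 1
22 start Brass Block → 2
28 end Brass Block → 1
33 end Soloist Take → 0
Peak is 2, at 8 (Percussion Tracking, Rhythm Soundcheck).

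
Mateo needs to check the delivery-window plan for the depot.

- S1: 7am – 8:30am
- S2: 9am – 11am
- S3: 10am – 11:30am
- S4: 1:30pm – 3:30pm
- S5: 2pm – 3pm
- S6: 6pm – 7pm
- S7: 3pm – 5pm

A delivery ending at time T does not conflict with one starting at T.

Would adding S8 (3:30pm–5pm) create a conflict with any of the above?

S1: ends 8:30am at or before S8 starts 3:30pm → clear.
S2: ends 11am at or before S8 starts 3:30pm → clear.
S3: ends 11:30am at or before S8 starts 3:30pm → clear.
S4: ends 3:30pm at or before S8 starts 3:30pm → clear.
S5: ends 3pm at or before S8 starts 3:30pm → clear.
S7: starts 3pm before S8 ends 5pm, and ends 5pm after S8 starts 3:30pm → overlap.
S6: starts 6pm at or after S8 ends 5pm → clear.
S8 overlaps S7.

Yes — it overlaps S7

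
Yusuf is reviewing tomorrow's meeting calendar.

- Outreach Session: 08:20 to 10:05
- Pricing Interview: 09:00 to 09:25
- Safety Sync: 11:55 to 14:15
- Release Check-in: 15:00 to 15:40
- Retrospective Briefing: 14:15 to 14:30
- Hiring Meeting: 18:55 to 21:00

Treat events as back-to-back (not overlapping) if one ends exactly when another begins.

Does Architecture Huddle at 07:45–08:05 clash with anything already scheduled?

Outreach Session: starts 08:20 at or after Architecture Huddle ends 08:05 → clear.
Pricing Interview: starts 09:00 at or after Architecture Huddle ends 08:05 → clear.
Safety Sync: starts 11:55 at or after Architecture Huddle ends 08:05 → clear.
Retrospective Briefing: starts 14:15 at or after Architecture Huddle ends 08:05 → clear.
Release Check-in: starts 15:00 at or after Architecture Huddle ends 08:05 → clear.
Hiring Meeting: starts 18:55 at or after Architecture Huddle ends 08:05 → clear.

No — it doesn't clash with anything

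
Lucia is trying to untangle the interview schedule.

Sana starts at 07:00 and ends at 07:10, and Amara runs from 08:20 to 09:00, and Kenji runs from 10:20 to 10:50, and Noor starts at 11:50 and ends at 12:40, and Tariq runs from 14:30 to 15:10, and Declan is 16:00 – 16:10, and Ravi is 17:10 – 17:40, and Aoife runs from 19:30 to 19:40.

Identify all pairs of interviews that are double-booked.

Sorted by start: Sana, Amara, Kenji, Noor, Tariq, Declan, Ravi, Aoife.
Amara starts after Sana ends; Sana is clear from here.
Kenji starts after Amara ends; Amara is clear from here.
Noor starts after Kenji ends; Kenji is clear from here.
Tariq starts after Noor ends; Noor is clear from here.
Declan starts after Tariq ends; Tariq is clear from here.
Ravi starts after Declan ends; Declan is clear from here.
Aoife starts after Ravi ends.

no conflicts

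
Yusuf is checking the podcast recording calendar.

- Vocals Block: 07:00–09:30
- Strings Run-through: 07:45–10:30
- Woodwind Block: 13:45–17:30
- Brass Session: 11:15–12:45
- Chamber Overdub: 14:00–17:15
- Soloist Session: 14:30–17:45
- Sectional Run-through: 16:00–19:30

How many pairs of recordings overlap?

Two intervals overlap when each starts before the other ends.
Sorted by start: Vocals Block, Strings Run-through, Brass Session, Woodwind Block, Chamber Overdub, Soloist Session, Sectional Run-through.
Strings Run-through starts before Vocals Block ends → Vocals Block and Strings Run-through overlap.
Brass Session starts after Vocals Block ends; Vocals Block is clear from here.
Brass Session starts after Strings Run-through ends; Strings Run-through is clear from here.
Woodwind Block starts after Brass Session ends; Brass Session is clear from here.
Chamber Overdub starts before Woodwind Block ends → Woodwind Block and Chamber Overdub overlap.
Soloist Session starts before Woodwind Block ends → Woodwind Block and Soloist Session overlap.
Sectional Run-through starts before Woodwind Block ends → Woodwind Block and Sectional Run-through overlap.
Soloist Session starts before Chamber Overdub ends → Chamber Overdub and Soloist Session overlap.
Sectional Run-through starts before Chamber Overdub ends → Chamber Overdub and Sectional Run-through overlap.
Sectional Run-through starts before Soloist Session ends → Soloist Session and Sectional Run-through overlap.
Overlapping pairs: Chamber Overdub & Sectional Run-through, Chamber Overdub & Soloist Session, Chamber Overdub & Woodwind Block, Sectional Run-through & Soloist Session, Sectional Run-through & Woodwind Block, Soloist Session & Woodwind Block, Strings Run-through & Vocals Block — 7 in total.

7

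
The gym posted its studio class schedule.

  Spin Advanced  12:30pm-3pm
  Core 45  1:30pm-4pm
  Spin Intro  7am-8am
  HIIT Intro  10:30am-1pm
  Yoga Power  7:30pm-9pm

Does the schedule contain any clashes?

Yes

Two intervals overlap when each starts before the other ends.
Sorted by start: Spin Intro, HIIT Intro, Spin Advanced, Core 45, Yoga Power.
HIIT Intro starts after Spin Intro ends, so Spin Intro has no further overlaps.
Spin Advanced starts before HIIT Intro ends → HIIT Intro and Spin Advanced overlap.
That's a conflict, so the schedule is not conflict-free.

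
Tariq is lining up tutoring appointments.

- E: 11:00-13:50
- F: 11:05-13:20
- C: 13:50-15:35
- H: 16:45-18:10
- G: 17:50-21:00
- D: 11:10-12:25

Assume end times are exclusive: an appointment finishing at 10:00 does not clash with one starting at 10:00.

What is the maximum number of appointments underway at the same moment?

Sort all start/end points and keep a running count:
11:00 start E → 1
11:05 start F → 2
11:10 start D → 3
12:25 end D → 2
13:20 end F → 1
13:50 end E → 0
13:50 start C → 1
15:35 end C → 0
16:45 start H → 1
17:50 start G → 2
18:10 end H → 1
21:00 end G → 0
Peak is 3, at 11:10 (D, E, F).

3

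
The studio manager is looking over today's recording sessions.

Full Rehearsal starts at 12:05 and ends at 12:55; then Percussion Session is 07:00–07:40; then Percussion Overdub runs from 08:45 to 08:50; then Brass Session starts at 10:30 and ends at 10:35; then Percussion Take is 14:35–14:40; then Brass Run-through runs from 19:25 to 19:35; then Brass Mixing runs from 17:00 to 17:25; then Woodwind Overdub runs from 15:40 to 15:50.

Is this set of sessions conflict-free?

Yes

Sorted by start: Percussion Session, Percussion Overdub, Brass Session, Full Rehearsal, Percussion Take, Woodwind Overdub, Brass Mixing, Brass Run-through.
Percussion Overdub starts after Percussion Session ends; Percussion Session is clear from here.
Brass Session starts after Percussion Overdub ends; Percussion Overdub is clear from here.
Full Rehearsal starts after Brass Session ends; Brass Session is clear from here.
Percussion Take starts after Full Rehearsal ends; Full Rehearsal is clear from here.
Woodwind Overdub starts after Percussion Take ends; Percussion Take is clear from here.
Brass Mixing starts after Woodwind Overdub ends; Woodwind Overdub is clear from here.
Brass Run-through starts after Brass Mixing ends.
Every pair is clear; the schedule has no overlaps.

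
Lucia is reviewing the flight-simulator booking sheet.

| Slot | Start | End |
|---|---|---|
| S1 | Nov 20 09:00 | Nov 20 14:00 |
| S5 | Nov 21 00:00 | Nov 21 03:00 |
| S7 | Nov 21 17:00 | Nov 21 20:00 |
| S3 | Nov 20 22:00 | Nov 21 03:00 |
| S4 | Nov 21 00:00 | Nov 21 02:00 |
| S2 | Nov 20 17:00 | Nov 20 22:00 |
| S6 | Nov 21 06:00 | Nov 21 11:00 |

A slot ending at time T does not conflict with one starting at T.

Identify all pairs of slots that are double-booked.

Sorted by start: S1, S2, S3, S4, S5, S6, S7.
S2 starts after S1 ends — done with S1.
S3 starts exactly when S2 ends (back-to-back, no overlap) — done with S2.
S4 starts before S3 ends → S3 and S4 overlap.
S5 starts before S3 ends → S3 and S5 overlap.
S6 starts after S3 ends — done with S3.
S5 starts before S4 ends → S4 and S5 overlap.
S6 starts after S4 ends — done with S4.
S6 starts after S5 ends — done with S5.
S7 starts after S6 ends.

S3 & S4, S3 & S5, S4 & S5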